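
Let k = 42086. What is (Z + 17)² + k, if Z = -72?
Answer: 45111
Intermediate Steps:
(Z + 17)² + k = (-72 + 17)² + 42086 = (-55)² + 42086 = 3025 + 42086 = 45111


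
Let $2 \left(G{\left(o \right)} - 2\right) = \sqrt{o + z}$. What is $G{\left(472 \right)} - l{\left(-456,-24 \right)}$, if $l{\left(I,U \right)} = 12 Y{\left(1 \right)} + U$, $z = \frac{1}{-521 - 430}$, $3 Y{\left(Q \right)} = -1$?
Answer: $30 + \frac{\sqrt{426876321}}{1902} \approx 40.863$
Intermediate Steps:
$Y{\left(Q \right)} = - \frac{1}{3}$ ($Y{\left(Q \right)} = \frac{1}{3} \left(-1\right) = - \frac{1}{3}$)
$z = - \frac{1}{951}$ ($z = \frac{1}{-951} = - \frac{1}{951} \approx -0.0010515$)
$l{\left(I,U \right)} = -4 + U$ ($l{\left(I,U \right)} = 12 \left(- \frac{1}{3}\right) + U = -4 + U$)
$G{\left(o \right)} = 2 + \frac{\sqrt{- \frac{1}{951} + o}}{2}$ ($G{\left(o \right)} = 2 + \frac{\sqrt{o - \frac{1}{951}}}{2} = 2 + \frac{\sqrt{- \frac{1}{951} + o}}{2}$)
$G{\left(472 \right)} - l{\left(-456,-24 \right)} = \left(2 + \frac{\sqrt{-951 + 904401 \cdot 472}}{1902}\right) - \left(-4 - 24\right) = \left(2 + \frac{\sqrt{-951 + 426877272}}{1902}\right) - -28 = \left(2 + \frac{\sqrt{426876321}}{1902}\right) + 28 = 30 + \frac{\sqrt{426876321}}{1902}$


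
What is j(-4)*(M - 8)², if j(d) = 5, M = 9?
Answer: 5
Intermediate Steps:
j(-4)*(M - 8)² = 5*(9 - 8)² = 5*1² = 5*1 = 5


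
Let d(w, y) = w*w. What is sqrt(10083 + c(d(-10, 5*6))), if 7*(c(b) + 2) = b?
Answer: sqrt(494669)/7 ≈ 100.48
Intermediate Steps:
d(w, y) = w**2
c(b) = -2 + b/7
sqrt(10083 + c(d(-10, 5*6))) = sqrt(10083 + (-2 + (1/7)*(-10)**2)) = sqrt(10083 + (-2 + (1/7)*100)) = sqrt(10083 + (-2 + 100/7)) = sqrt(10083 + 86/7) = sqrt(70667/7) = sqrt(494669)/7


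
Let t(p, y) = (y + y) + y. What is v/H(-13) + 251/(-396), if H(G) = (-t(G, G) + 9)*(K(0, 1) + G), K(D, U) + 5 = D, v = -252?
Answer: -271/792 ≈ -0.34217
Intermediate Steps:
K(D, U) = -5 + D
t(p, y) = 3*y (t(p, y) = 2*y + y = 3*y)
H(G) = (-5 + G)*(9 - 3*G) (H(G) = (-3*G + 9)*((-5 + 0) + G) = (-3*G + 9)*(-5 + G) = (9 - 3*G)*(-5 + G) = (-5 + G)*(9 - 3*G))
v/H(-13) + 251/(-396) = -252/(-45 - 3*(-13)**2 + 24*(-13)) + 251/(-396) = -252/(-45 - 3*169 - 312) + 251*(-1/396) = -252/(-45 - 507 - 312) - 251/396 = -252/(-864) - 251/396 = -252*(-1/864) - 251/396 = 7/24 - 251/396 = -271/792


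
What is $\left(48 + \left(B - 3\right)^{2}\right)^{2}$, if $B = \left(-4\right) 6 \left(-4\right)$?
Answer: $75637809$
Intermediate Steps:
$B = 96$ ($B = \left(-24\right) \left(-4\right) = 96$)
$\left(48 + \left(B - 3\right)^{2}\right)^{2} = \left(48 + \left(96 - 3\right)^{2}\right)^{2} = \left(48 + 93^{2}\right)^{2} = \left(48 + 8649\right)^{2} = 8697^{2} = 75637809$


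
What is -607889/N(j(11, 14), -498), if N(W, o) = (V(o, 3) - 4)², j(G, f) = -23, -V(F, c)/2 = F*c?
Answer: -607889/8904256 ≈ -0.068269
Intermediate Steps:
V(F, c) = -2*F*c
N(W, o) = (-4 - 6*o)² (N(W, o) = (-2*o*3 - 4)² = (-6*o - 4)² = (-4 - 6*o)²)
-607889/N(j(11, 14), -498) = -607889*1/(4*(2 + 3*(-498))²) = -607889*1/(4*(2 - 1494)²) = -607889/(4*(-1492)²) = -607889/(4*2226064) = -607889/8904256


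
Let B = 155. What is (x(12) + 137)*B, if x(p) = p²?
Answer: 43555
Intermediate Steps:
(x(12) + 137)*B = (12² + 137)*155 = (144 + 137)*155 = 281*155 = 43555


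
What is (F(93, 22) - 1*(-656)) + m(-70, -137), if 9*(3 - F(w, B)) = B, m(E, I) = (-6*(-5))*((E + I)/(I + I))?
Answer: 837478/1233 ≈ 679.22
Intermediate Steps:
m(E, I) = 15*(E + I)/I (m(E, I) = 30*((E + I)/((2*I))) = 30*((E + I)*(1/(2*I))) = 30*((E + I)/(2*I)) = 15*(E + I)/I)
F(w, B) = 3 - B/9
(F(93, 22) - 1*(-656)) + m(-70, -137) = ((3 - ⅑*22) - 1*(-656)) + (15 + 15*(-70)/(-137)) = ((3 - 22/9) + 656) + (15 + 15*(-70)*(-1/137)) = (5/9 + 656) + (15 + 1050/137) = 5909/9 + 3105/137 = 837478/1233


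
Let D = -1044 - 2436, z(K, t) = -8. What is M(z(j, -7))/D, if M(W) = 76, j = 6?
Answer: -19/870 ≈ -0.021839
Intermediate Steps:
D = -3480
M(z(j, -7))/D = 76/(-3480) = 76*(-1/3480) = -19/870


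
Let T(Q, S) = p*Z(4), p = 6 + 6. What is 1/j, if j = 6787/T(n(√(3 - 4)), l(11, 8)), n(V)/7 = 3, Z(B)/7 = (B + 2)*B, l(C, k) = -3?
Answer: 2016/6787 ≈ 0.29704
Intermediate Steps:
Z(B) = 7*B*(2 + B) (Z(B) = 7*((B + 2)*B) = 7*((2 + B)*B) = 7*(B*(2 + B)) = 7*B*(2 + B))
p = 12
n(V) = 21 (n(V) = 7*3 = 21)
T(Q, S) = 2016 (T(Q, S) = 12*(7*4*(2 + 4)) = 12*(7*4*6) = 12*168 = 2016)
j = 6787/2016 ≈ 3.3666
1/j = 1/(6787/2016) = 2016/6787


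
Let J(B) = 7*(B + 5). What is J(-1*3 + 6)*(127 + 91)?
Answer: 12208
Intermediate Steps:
J(B) = 35 + 7*B (J(B) = 7*(5 + B) = 35 + 7*B)
J(-1*3 + 6)*(127 + 91) = (35 + 7*(-1*3 + 6))*(127 + 91) = (35 + 7*(-3 + 6))*218 = (35 + 7*3)*218 = (35 + 21)*218 = 56*218 = 12208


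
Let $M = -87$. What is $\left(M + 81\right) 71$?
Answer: $-426$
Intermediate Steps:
$\left(M + 81\right) 71 = \left(-87 + 81\right) 71 = \left(-6\right) 71 = -426$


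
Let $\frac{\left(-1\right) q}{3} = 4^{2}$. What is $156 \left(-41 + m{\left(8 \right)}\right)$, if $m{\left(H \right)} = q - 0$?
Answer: $-13884$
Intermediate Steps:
$q = -48$ ($q = - 3 \cdot 4^{2} = \left(-3\right) 16 = -48$)
$m{\left(H \right)} = -48$ ($m{\left(H \right)} = -48 - 0 = -48 + 0 = -48$)
$156 \left(-41 + m{\left(8 \right)}\right) = 156 \left(-41 - 48\right) = 156 \left(-89\right) = -13884$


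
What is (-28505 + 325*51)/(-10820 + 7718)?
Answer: 5965/1551 ≈ 3.8459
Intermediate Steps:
(-28505 + 325*51)/(-10820 + 7718) = (-28505 + 16575)/(-3102) = -11930*(-1/3102) = 5965/1551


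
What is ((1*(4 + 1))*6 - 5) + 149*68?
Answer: 10157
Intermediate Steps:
((1*(4 + 1))*6 - 5) + 149*68 = ((1*5)*6 - 5) + 10132 = (5*6 - 5) + 10132 = (30 - 5) + 10132 = 25 + 10132 = 10157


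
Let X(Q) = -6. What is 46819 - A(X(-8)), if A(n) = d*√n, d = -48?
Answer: 46819 + 48*I*√6 ≈ 46819.0 + 117.58*I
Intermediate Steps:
A(n) = -48*√n
46819 - A(X(-8)) = 46819 - (-48)*√(-6) = 46819 - (-48)*I*√6 = 46819 + 48*I*√6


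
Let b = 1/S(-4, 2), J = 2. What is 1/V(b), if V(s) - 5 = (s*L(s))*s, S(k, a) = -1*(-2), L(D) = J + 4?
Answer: 2/13 ≈ 0.15385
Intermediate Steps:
L(D) = 6 (L(D) = 2 + 4 = 6)
S(k, a) = 2
b = ½ (b = 1/2 = ½ ≈ 0.50000)
V(s) = 5 + 6*s² (V(s) = 5 + (s*6)*s = 5 + (6*s)*s = 5 + 6*s²)
1/V(b) = 1/(5 + 6*(½)²) = 1/(5 + 6*(¼)) = 1/(5 + 3/2) = 1/(13/2) = 2/13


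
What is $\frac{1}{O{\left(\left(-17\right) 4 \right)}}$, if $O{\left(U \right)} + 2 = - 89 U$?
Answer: $\frac{1}{6050} \approx 0.00016529$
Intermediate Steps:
$O{\left(U \right)} = -2 - 89 U$
$\frac{1}{O{\left(\left(-17\right) 4 \right)}} = \frac{1}{-2 - 89 \left(\left(-17\right) 4\right)} = \frac{1}{-2 - -6052} = \frac{1}{-2 + 6052} = \frac{1}{6050}$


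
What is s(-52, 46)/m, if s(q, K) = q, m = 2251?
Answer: -52/2251 ≈ -0.023101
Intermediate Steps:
s(-52, 46)/m = -52/2251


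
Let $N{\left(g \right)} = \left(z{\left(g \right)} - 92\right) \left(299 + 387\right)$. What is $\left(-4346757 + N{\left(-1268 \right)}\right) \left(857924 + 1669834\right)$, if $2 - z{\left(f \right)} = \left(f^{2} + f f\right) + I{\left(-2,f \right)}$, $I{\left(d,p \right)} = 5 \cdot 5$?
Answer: $-5587255615237650$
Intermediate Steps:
$I{\left(d,p \right)} = 25$
$z{\left(f \right)} = -23 - 2 f^{2}$ ($z{\left(f \right)} = 2 - \left(\left(f^{2} + f f\right) + 25\right) = 2 - \left(\left(f^{2} + f^{2}\right) + 25\right) = 2 - \left(2 f^{2} + 25\right) = 2 - \left(25 + 2 f^{2}\right) = -23 - 2 f^{2}$)
$N{\left(g \right)} = -78890 - 1372 g^{2}$ ($N{\left(g \right)} = \left(\left(-23 - 2 g^{2}\right) - 92\right) \left(299 + 387\right) = \left(\left(-23 - 2 g^{2}\right) + \left(-447 + 355\right)\right) 686 = \left(\left(-23 - 2 g^{2}\right) - 92\right) 686 = \left(-115 - 2 g^{2}\right) 686 = -78890 - 1372 g^{2}$)
$\left(-4346757 + N{\left(-1268 \right)}\right) \left(857924 + 1669834\right) = \left(-4346757 - \left(78890 + 1372 \left(-1268\right)^{2}\right)\right) \left(857924 + 1669834\right) = \left(-4346757 - 2206013418\right) 2527758 = \left(-2210360175\right) 2527758 = -5587255615237650$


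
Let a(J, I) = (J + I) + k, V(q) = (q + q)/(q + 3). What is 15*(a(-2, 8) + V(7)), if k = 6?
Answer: 201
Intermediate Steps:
V(q) = 2*q/(3 + q) (V(q) = (2*q)/(3 + q) = 2*q/(3 + q))
a(J, I) = 6 + I + J (a(J, I) = (J + I) + 6 = (I + J) + 6 = 6 + I + J)
15*(a(-2, 8) + V(7)) = 15*((6 + 8 - 2) + 2*7/(3 + 7)) = 15*(12 + 2*7/10) = 15*(12 + 2*7*(⅒)) = 15*(12 + 7/5) = 15*(67/5) = 201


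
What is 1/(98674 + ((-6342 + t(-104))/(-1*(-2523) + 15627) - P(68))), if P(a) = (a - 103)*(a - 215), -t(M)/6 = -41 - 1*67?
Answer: 3025/282924276 ≈ 1.0692e-5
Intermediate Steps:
t(M) = 648 (t(M) = -6*(-41 - 1*67) = -6*(-41 - 67) = -6*(-108) = 648)
P(a) = (-215 + a)*(-103 + a) (P(a) = (-103 + a)*(-215 + a) = (-215 + a)*(-103 + a))
1/(98674 + ((-6342 + t(-104))/(-1*(-2523) + 15627) - P(68))) = 1/(98674 + ((-6342 + 648)/(-1*(-2523) + 15627) - (22145 + 68² - 318*68))) = 1/(98674 + (-5694/(2523 + 15627) - (22145 + 4624 - 21624))) = 1/(98674 + (-5694/18150 - 1*5145)) = 1/(98674 + (-5694*1/18150 - 5145)) = 1/(98674 + (-949/3025 - 5145)) = 1/(98674 - 15564574/3025) = 1/(282924276/3025) = 3025/282924276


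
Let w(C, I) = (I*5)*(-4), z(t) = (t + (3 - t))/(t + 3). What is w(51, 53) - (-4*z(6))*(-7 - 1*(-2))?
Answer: -3200/3 ≈ -1066.7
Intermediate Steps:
z(t) = 3/(3 + t)
w(C, I) = -20*I (w(C, I) = (5*I)*(-4) = -20*I)
w(51, 53) - (-4*z(6))*(-7 - 1*(-2)) = -20*53 - (-12/(3 + 6))*(-7 - 1*(-2)) = -1060 - (-12/9)*(-7 + 2) = -1060 - (-12/9)*(-5) = -1060 - (-4*1/3)*(-5) = -1060 - (-4)*(-5)/3 = -1060 - 1*20/3 = -1060 - 20/3 = -3200/3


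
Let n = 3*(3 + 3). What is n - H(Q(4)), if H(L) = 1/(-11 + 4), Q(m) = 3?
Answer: 127/7 ≈ 18.143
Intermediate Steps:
H(L) = -⅐ (H(L) = 1/(-7) = -⅐)
n = 18 (n = 3*6 = 18)
n - H(Q(4)) = 18 - 1*(-⅐) = 18 + ⅐ = 127/7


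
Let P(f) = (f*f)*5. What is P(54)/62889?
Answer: 4860/20963 ≈ 0.23184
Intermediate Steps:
P(f) = 5*f² (P(f) = f²*5 = 5*f²)
P(54)/62889 = (5*54²)/62889 = (5*2916)*(1/62889) = 14580*(1/62889) = 4860/20963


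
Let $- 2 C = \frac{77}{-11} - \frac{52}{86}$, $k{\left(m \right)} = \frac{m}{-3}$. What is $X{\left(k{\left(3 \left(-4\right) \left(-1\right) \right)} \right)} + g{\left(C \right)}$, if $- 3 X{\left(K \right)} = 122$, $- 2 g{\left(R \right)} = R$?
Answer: $- \frac{21965}{516} \approx -42.568$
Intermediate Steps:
$k{\left(m \right)} = - \frac{m}{3}$ ($k{\left(m \right)} = m \left(- \frac{1}{3}\right) = - \frac{m}{3}$)
$C = \frac{327}{86}$ ($C = - \frac{\frac{77}{-11} - \frac{52}{86}}{2} = - \frac{77 \left(- \frac{1}{11}\right) - \frac{26}{43}}{2} = - \frac{-7 - \frac{26}{43}}{2} = \left(- \frac{1}{2}\right) \left(- \frac{327}{43}\right) = \frac{327}{86} \approx 3.8023$)
$g{\left(R \right)} = - \frac{R}{2}$
$X{\left(K \right)} = - \frac{122}{3}$ ($X{\left(K \right)} = \left(- \frac{1}{3}\right) 122 = - \frac{122}{3}$)
$X{\left(k{\left(3 \left(-4\right) \left(-1\right) \right)} \right)} + g{\left(C \right)} = - \frac{122}{3} - \frac{327}{172} = - \frac{21965}{516}$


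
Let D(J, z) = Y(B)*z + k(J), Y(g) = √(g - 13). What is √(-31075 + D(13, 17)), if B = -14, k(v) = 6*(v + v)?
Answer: √(-30919 + 51*I*√3) ≈ 0.2512 + 175.84*I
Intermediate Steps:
k(v) = 12*v (k(v) = 6*(2*v) = 12*v)
Y(g) = √(-13 + g)
D(J, z) = 12*J + 3*I*z*√3 (D(J, z) = √(-13 - 14)*z + 12*J = √(-27)*z + 12*J = (3*I*√3)*z + 12*J = 3*I*z*√3 + 12*J = 12*J + 3*I*z*√3)
√(-31075 + D(13, 17)) = √(-31075 + (12*13 + 3*I*17*√3)) = √(-31075 + (156 + 51*I*√3)) = √(-30919 + 51*I*√3)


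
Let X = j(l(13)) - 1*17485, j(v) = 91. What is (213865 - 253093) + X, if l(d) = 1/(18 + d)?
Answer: -56622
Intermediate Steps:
X = -17394 (X = 91 - 1*17485 = 91 - 17485 = -17394)
(213865 - 253093) + X = (213865 - 253093) - 17394 = -39228 - 17394 = -56622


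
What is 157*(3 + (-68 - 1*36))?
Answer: -15857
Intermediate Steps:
157*(3 + (-68 - 1*36)) = 157*(3 + (-68 - 36)) = 157*(3 - 104) = 157*(-101) = -15857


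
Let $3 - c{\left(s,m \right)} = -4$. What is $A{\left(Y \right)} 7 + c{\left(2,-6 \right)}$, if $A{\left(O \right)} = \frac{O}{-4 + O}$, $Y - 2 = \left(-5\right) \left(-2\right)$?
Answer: $\frac{35}{2} \approx 17.5$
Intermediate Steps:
$c{\left(s,m \right)} = 7$ ($c{\left(s,m \right)} = 3 - -4 = 3 + 4 = 7$)
$Y = 12$ ($Y = 2 - -10 = 2 + 10 = 12$)
$A{\left(O \right)} = \frac{O}{-4 + O}$
$A{\left(Y \right)} 7 + c{\left(2,-6 \right)} = \frac{12}{-4 + 12} \cdot 7 + 7 = \frac{12}{8} \cdot 7 + 7 = 12 \cdot \frac{1}{8} \cdot 7 + 7 = \frac{3}{2} \cdot 7 + 7 = \frac{21}{2} + 7 = \frac{35}{2}$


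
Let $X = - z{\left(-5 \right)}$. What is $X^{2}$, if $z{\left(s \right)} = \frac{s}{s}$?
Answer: $1$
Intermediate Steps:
$z{\left(s \right)} = 1$
$X = -1$ ($X = \left(-1\right) 1 = -1$)
$X^{2} = \left(-1\right)^{2} = 1$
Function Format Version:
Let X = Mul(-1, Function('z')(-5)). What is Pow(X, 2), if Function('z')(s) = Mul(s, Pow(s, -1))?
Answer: 1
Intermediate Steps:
Function('z')(s) = 1
X = -1 (X = Mul(-1, 1) = -1)
Pow(X, 2) = Pow(-1, 2) = 1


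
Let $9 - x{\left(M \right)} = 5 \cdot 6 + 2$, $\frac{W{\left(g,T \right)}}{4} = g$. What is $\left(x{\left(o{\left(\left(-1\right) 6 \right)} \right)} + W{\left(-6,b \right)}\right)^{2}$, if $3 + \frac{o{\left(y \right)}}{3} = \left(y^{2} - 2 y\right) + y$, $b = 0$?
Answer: $2209$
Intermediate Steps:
$W{\left(g,T \right)} = 4 g$
$o{\left(y \right)} = -9 - 3 y + 3 y^{2}$ ($o{\left(y \right)} = -9 + 3 \left(\left(y^{2} - 2 y\right) + y\right) = -9 + 3 \left(y^{2} - y\right) = -9 + \left(- 3 y + 3 y^{2}\right) = -9 - 3 y + 3 y^{2}$)
$x{\left(M \right)} = -23$ ($x{\left(M \right)} = 9 - \left(5 \cdot 6 + 2\right) = 9 - \left(30 + 2\right) = 9 - 32 = -23$)
$\left(x{\left(o{\left(\left(-1\right) 6 \right)} \right)} + W{\left(-6,b \right)}\right)^{2} = \left(-23 + 4 \left(-6\right)\right)^{2} = \left(-23 - 24\right)^{2} = \left(-47\right)^{2} = 2209$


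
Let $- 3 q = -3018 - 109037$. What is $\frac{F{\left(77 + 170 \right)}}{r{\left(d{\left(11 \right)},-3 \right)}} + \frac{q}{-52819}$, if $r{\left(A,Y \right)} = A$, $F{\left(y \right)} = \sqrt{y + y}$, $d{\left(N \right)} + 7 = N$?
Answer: $- \frac{112055}{158457} + \frac{\sqrt{494}}{4} \approx 4.8494$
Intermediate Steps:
$d{\left(N \right)} = -7 + N$
$q = \frac{112055}{3}$ ($q = - \frac{-3018 - 109037}{3} = \left(- \frac{1}{3}\right) \left(-112055\right) = \frac{112055}{3} \approx 37352.0$)
$F{\left(y \right)} = \sqrt{2} \sqrt{y}$ ($F{\left(y \right)} = \sqrt{2 y} = \sqrt{2} \sqrt{y}$)
$\frac{F{\left(77 + 170 \right)}}{r{\left(d{\left(11 \right)},-3 \right)}} + \frac{q}{-52819} = \frac{\sqrt{2} \sqrt{77 + 170}}{-7 + 11} + \frac{112055}{3 \left(-52819\right)} = \frac{\sqrt{2} \sqrt{247}}{4} + \frac{112055}{3} \left(- \frac{1}{52819}\right) = \sqrt{494} \cdot \frac{1}{4} - \frac{112055}{158457} = \frac{\sqrt{494}}{4} - \frac{112055}{158457} = - \frac{112055}{158457} + \frac{\sqrt{494}}{4}$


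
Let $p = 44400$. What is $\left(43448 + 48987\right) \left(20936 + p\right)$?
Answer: $6039333160$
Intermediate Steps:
$\left(43448 + 48987\right) \left(20936 + p\right) = \left(43448 + 48987\right) \left(20936 + 44400\right) = 92435 \cdot 65336 = 6039333160$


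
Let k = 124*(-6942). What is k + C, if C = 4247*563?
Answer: 1530253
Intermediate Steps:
k = -860808
C = 2391061
k + C = -860808 + 2391061 = 1530253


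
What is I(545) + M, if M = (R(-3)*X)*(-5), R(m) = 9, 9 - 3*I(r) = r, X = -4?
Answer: 4/3 ≈ 1.3333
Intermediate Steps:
I(r) = 3 - r/3
M = 180 (M = (9*(-4))*(-5) = -36*(-5) = 180)
I(545) + M = (3 - 1/3*545) + 180 = (3 - 545/3) + 180 = -536/3 + 180 = 4/3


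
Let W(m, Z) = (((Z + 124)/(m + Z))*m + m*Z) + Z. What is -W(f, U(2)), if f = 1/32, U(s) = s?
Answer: -4161/1040 ≈ -4.0010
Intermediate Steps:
f = 1/32 ≈ 0.031250
W(m, Z) = Z + Z*m + m*(124 + Z)/(Z + m) (W(m, Z) = (((124 + Z)/(Z + m))*m + Z*m) + Z = (m*(124 + Z)/(Z + m) + Z*m) + Z = (Z*m + m*(124 + Z)/(Z + m)) + Z = Z + Z*m + m*(124 + Z)/(Z + m))
-W(f, U(2)) = -(2² + 124*(1/32) + 2*(1/32)² + (1/32)*2² + 2*2*(1/32))/(2 + 1/32) = -(4 + 31/8 + 2*(1/1024) + (1/32)*4 + ⅛)/65/32 = -32*(4 + 31/8 + 1/512 + ⅛ + ⅛)/65 = -32*4161/(65*512) = -1*4161/1040 = -4161/1040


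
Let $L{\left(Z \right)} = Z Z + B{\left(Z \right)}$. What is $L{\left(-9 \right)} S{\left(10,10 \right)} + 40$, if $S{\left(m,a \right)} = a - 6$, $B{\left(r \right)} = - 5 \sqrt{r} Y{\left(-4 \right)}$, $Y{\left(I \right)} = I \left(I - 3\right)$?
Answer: $364 - 1680 i \approx 364.0 - 1680.0 i$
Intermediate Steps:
$Y{\left(I \right)} = I \left(-3 + I\right)$
$B{\left(r \right)} = - 140 \sqrt{r}$ ($B{\left(r \right)} = - 5 \sqrt{r} \left(- 4 \left(-3 - 4\right)\right) = - 5 \sqrt{r} \left(\left(-4\right) \left(-7\right)\right) = - 5 \sqrt{r} 28 = - 140 \sqrt{r}$)
$S{\left(m,a \right)} = -6 + a$
$L{\left(Z \right)} = Z^{2} - 140 \sqrt{Z}$ ($L{\left(Z \right)} = Z Z - 140 \sqrt{Z} = Z^{2} - 140 \sqrt{Z}$)
$L{\left(-9 \right)} S{\left(10,10 \right)} + 40 = \left(\left(-9\right)^{2} - 140 \sqrt{-9}\right) \left(-6 + 10\right) + 40 = \left(81 - 140 \cdot 3 i\right) 4 + 40 = \left(81 - 420 i\right) 4 + 40 = \left(324 - 1680 i\right) + 40 = 364 - 1680 i$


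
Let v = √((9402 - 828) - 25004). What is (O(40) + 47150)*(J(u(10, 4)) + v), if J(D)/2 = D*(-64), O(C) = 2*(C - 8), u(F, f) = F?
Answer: -60433920 + 47214*I*√16430 ≈ -6.0434e+7 + 6.0519e+6*I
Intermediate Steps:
O(C) = -16 + 2*C (O(C) = 2*(-8 + C) = -16 + 2*C)
v = I*√16430 (v = √(8574 - 25004) = √(-16430) = I*√16430 ≈ 128.18*I)
J(D) = -128*D (J(D) = 2*(D*(-64)) = 2*(-64*D) = -128*D)
(O(40) + 47150)*(J(u(10, 4)) + v) = ((-16 + 2*40) + 47150)*(-128*10 + I*√16430) = ((-16 + 80) + 47150)*(-1280 + I*√16430) = (64 + 47150)*(-1280 + I*√16430) = 47214*(-1280 + I*√16430) = -60433920 + 47214*I*√16430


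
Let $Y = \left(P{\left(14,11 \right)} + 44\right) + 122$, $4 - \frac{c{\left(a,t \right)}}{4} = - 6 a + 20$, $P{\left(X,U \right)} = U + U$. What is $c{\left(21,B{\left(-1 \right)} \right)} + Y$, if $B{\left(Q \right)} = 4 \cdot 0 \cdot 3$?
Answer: $628$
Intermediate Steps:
$P{\left(X,U \right)} = 2 U$
$B{\left(Q \right)} = 0$ ($B{\left(Q \right)} = 0 \cdot 3 = 0$)
$c{\left(a,t \right)} = -64 + 24 a$ ($c{\left(a,t \right)} = 16 - 4 \left(- 6 a + 20\right) = 16 - 4 \left(20 - 6 a\right) = 16 + \left(-80 + 24 a\right) = -64 + 24 a$)
$Y = 188$ ($Y = \left(2 \cdot 11 + 44\right) + 122 = \left(22 + 44\right) + 122 = 66 + 122 = 188$)
$c{\left(21,B{\left(-1 \right)} \right)} + Y = \left(-64 + 24 \cdot 21\right) + 188 = \left(-64 + 504\right) + 188 = 440 + 188 = 628$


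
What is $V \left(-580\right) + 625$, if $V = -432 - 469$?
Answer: $523205$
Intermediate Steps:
$V = -901$
$V \left(-580\right) + 625 = \left(-901\right) \left(-580\right) + 625 = 522580 + 625 = 523205$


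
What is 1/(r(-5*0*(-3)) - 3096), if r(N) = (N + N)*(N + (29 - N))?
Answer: -1/3096 ≈ -0.00032300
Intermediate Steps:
r(N) = 58*N (r(N) = (2*N)*29 = 58*N)
1/(r(-5*0*(-3)) - 3096) = 1/(58*(-5*0*(-3)) - 3096) = 1/(58*(0*(-3)) - 3096) = 1/(58*0 - 3096) = 1/(0 - 3096) = 1/(-3096) = -1/3096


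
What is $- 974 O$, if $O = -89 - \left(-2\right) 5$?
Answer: $76946$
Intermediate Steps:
$O = -79$ ($O = -89 - -10 = -89 + 10 = -79$)
$- 974 O = \left(-974\right) \left(-79\right) = 76946$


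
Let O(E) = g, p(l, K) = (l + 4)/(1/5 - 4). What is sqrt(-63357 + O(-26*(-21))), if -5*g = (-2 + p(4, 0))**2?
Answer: I*sqrt(571827345)/95 ≈ 251.71*I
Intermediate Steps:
p(l, K) = -20/19 - 5*l/19 (p(l, K) = (4 + l)/(1/5 - 4) = (4 + l)/(-19/5) = (4 + l)*(-5/19) = -20/19 - 5*l/19)
g = -6084/1805 (g = -(-2 + (-20/19 - 5/19*4))**2/5 = -(-2 + (-20/19 - 20/19))**2/5 = -(-2 - 40/19)**2/5 = -(-78/19)**2/5 = -1/5*6084/361 = -6084/1805 ≈ -3.3706)
O(E) = -6084/1805
sqrt(-63357 + O(-26*(-21))) = sqrt(-63357 - 6084/1805) = sqrt(-114365469/1805) = I*sqrt(571827345)/95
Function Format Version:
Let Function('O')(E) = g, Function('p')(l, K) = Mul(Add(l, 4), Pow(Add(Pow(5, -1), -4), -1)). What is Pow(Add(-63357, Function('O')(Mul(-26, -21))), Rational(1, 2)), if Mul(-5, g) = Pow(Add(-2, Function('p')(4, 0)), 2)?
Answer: Mul(Rational(1, 95), I, Pow(571827345, Rational(1, 2))) ≈ Mul(251.71, I)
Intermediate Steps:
Function('p')(l, K) = Add(Rational(-20, 19), Mul(Rational(-5, 19), l)) (Function('p')(l, K) = Mul(Add(4, l), Pow(Add(Rational(1, 5), -4), -1)) = Mul(Add(4, l), Pow(Rational(-19, 5), -1)) = Mul(Add(4, l), Rational(-5, 19)) = Add(Rational(-20, 19), Mul(Rational(-5, 19), l)))
g = Rational(-6084, 1805) (g = Mul(Rational(-1, 5), Pow(Add(-2, Add(Rational(-20, 19), Mul(Rational(-5, 19), 4))), 2)) = Mul(Rational(-1, 5), Pow(Add(-2, Add(Rational(-20, 19), Rational(-20, 19))), 2)) = Mul(Rational(-1, 5), Pow(Add(-2, Rational(-40, 19)), 2)) = Mul(Rational(-1, 5), Pow(Rational(-78, 19), 2)) = Mul(Rational(-1, 5), Rational(6084, 361)) = Rational(-6084, 1805) ≈ -3.3706)
Function('O')(E) = Rational(-6084, 1805)
Pow(Add(-63357, Function('O')(Mul(-26, -21))), Rational(1, 2)) = Pow(Add(-63357, Rational(-6084, 1805)), Rational(1, 2)) = Pow(Rational(-114365469, 1805), Rational(1, 2)) = Mul(Rational(1, 95), I, Pow(571827345, Rational(1, 2)))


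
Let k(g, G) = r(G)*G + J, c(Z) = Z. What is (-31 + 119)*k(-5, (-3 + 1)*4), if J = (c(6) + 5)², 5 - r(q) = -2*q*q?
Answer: -82984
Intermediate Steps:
r(q) = 5 + 2*q² (r(q) = 5 - (-2)*q*q = 5 - (-2)*q² = 5 + 2*q²)
J = 121 (J = (6 + 5)² = 11² = 121)
k(g, G) = 121 + G*(5 + 2*G²) (k(g, G) = (5 + 2*G²)*G + 121 = G*(5 + 2*G²) + 121 = 121 + G*(5 + 2*G²))
(-31 + 119)*k(-5, (-3 + 1)*4) = (-31 + 119)*(121 + ((-3 + 1)*4)*(5 + 2*((-3 + 1)*4)²)) = 88*(121 + (-2*4)*(5 + 2*(-2*4)²)) = 88*(121 - 8*(5 + 2*(-8)²)) = 88*(121 - 8*(5 + 2*64)) = 88*(121 - 8*(5 + 128)) = 88*(121 - 8*133) = 88*(121 - 1064) = 88*(-943) = -82984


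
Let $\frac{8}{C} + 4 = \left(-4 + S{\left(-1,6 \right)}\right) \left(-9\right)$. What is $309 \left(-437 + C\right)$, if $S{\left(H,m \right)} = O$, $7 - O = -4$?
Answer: $- \frac{9049683}{67} \approx -1.3507 \cdot 10^{5}$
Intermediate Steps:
$O = 11$ ($O = 7 - -4 = 7 + 4 = 11$)
$S{\left(H,m \right)} = 11$
$C = - \frac{8}{67}$ ($C = \frac{8}{-4 + \left(-4 + 11\right) \left(-9\right)} = \frac{8}{-4 + 7 \left(-9\right)} = \frac{8}{-4 - 63} = \frac{8}{-67} = 8 \left(- \frac{1}{67}\right) = - \frac{8}{67} \approx -0.1194$)
$309 \left(-437 + C\right) = 309 \left(-437 - \frac{8}{67}\right) = 309 \left(- \frac{29287}{67}\right) = - \frac{9049683}{67}$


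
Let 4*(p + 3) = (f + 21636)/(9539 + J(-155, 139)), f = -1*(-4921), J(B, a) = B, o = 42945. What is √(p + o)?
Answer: √3781511462274/9384 ≈ 207.23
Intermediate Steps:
f = 4921
p = -86051/37536 (p = -3 + ((4921 + 21636)/(9539 - 155))/4 = -3 + (26557/9384)/4 = -3 + (26557*(1/9384))/4 = -3 + (¼)*(26557/9384) = -3 + 26557/37536 = -86051/37536 ≈ -2.2925)
√(p + o) = √(-86051/37536 + 42945) = √(1611897469/37536) = √3781511462274/9384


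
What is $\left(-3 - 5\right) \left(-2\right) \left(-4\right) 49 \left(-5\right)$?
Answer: $15680$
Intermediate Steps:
$\left(-3 - 5\right) \left(-2\right) \left(-4\right) 49 \left(-5\right) = \left(-8\right) \left(-2\right) \left(-4\right) 49 \left(-5\right) = 16 \left(-4\right) 49 \left(-5\right) = \left(-64\right) 49 \left(-5\right) = \left(-3136\right) \left(-5\right) = 15680$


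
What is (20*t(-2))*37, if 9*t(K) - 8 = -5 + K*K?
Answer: 5180/9 ≈ 575.56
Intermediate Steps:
t(K) = 1/3 + K**2/9 (t(K) = 8/9 + (-5 + K*K)/9 = 8/9 + (-5 + K**2)/9 = 8/9 + (-5/9 + K**2/9) = 1/3 + K**2/9)
(20*t(-2))*37 = (20*(1/3 + (1/9)*(-2)**2))*37 = (20*(1/3 + (1/9)*4))*37 = (20*(1/3 + 4/9))*37 = (20*(7/9))*37 = (140/9)*37 = 5180/9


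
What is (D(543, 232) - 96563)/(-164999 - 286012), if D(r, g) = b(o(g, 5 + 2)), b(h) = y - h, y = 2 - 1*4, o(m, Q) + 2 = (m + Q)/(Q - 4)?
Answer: 289928/1353033 ≈ 0.21428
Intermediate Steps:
o(m, Q) = -2 + (Q + m)/(-4 + Q) (o(m, Q) = -2 + (m + Q)/(Q - 4) = -2 + (Q + m)/(-4 + Q))
y = -2 (y = 2 - 4 = -2)
b(h) = -2 - h
D(r, g) = -7/3 - g/3 (D(r, g) = -2 - (8 + g - (5 + 2))/(-4 + (5 + 2)) = -2 - (8 + g - 1*7)/(-4 + 7) = -2 - (8 + g - 7)/3 = -2 - (1 + g)/3 = -2 - (⅓ + g/3) = -2 + (-⅓ - g/3) = -7/3 - g/3)
(D(543, 232) - 96563)/(-164999 - 286012) = ((-7/3 - ⅓*232) - 96563)/(-164999 - 286012) = ((-7/3 - 232/3) - 96563)/(-451011) = (-239/3 - 96563)*(-1/451011) = -289928/3*(-1/451011) = 289928/1353033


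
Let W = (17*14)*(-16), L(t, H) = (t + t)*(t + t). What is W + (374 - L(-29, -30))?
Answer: -6798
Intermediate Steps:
L(t, H) = 4*t**2 (L(t, H) = (2*t)*(2*t) = 4*t**2)
W = -3808 (W = 238*(-16) = -3808)
W + (374 - L(-29, -30)) = -3808 + (374 - 4*(-29)**2) = -3808 + (374 - 4*841) = -3808 + (374 - 1*3364) = -3808 + (374 - 3364) = -3808 - 2990 = -6798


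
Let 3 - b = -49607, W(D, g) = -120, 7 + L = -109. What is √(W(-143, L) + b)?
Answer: 7*√1010 ≈ 222.46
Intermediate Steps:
L = -116 (L = -7 - 109 = -116)
b = 49610 (b = 3 - 1*(-49607) = 3 + 49607 = 49610)
√(W(-143, L) + b) = √(-120 + 49610) = √49490 = 7*√1010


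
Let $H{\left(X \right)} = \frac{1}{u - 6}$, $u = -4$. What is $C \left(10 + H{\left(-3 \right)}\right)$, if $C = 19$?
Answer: $\frac{1881}{10} \approx 188.1$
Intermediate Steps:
$H{\left(X \right)} = - \frac{1}{10}$ ($H{\left(X \right)} = \frac{1}{-4 - 6} = \frac{1}{-10} = - \frac{1}{10}$)
$C \left(10 + H{\left(-3 \right)}\right) = 19 \left(10 - \frac{1}{10}\right) = 19 \cdot \frac{99}{10} = \frac{1881}{10}$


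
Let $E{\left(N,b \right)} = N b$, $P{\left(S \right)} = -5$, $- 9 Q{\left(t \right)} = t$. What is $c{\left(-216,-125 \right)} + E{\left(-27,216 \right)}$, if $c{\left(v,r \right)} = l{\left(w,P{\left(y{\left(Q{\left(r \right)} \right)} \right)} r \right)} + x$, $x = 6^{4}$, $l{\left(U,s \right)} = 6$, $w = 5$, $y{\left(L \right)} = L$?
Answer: $-4530$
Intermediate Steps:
$Q{\left(t \right)} = - \frac{t}{9}$
$x = 1296$
$c{\left(v,r \right)} = 1302$ ($c{\left(v,r \right)} = 6 + 1296 = 1302$)
$c{\left(-216,-125 \right)} + E{\left(-27,216 \right)} = 1302 - 5832 = -4530$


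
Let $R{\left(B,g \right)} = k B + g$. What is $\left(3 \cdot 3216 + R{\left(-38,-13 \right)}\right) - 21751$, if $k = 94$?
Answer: $-15688$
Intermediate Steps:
$R{\left(B,g \right)} = g + 94 B$ ($R{\left(B,g \right)} = 94 B + g = g + 94 B$)
$\left(3 \cdot 3216 + R{\left(-38,-13 \right)}\right) - 21751 = \left(3 \cdot 3216 + \left(-13 + 94 \left(-38\right)\right)\right) - 21751 = \left(9648 - 3585\right) - 21751 = 6063 - 21751 = -15688$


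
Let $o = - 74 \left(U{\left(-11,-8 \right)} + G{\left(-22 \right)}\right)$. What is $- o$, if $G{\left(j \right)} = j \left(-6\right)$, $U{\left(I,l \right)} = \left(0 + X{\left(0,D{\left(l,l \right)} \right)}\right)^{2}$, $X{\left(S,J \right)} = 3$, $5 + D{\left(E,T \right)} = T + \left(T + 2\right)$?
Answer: $10434$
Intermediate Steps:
$D{\left(E,T \right)} = -3 + 2 T$ ($D{\left(E,T \right)} = -5 + \left(T + \left(T + 2\right)\right) = -5 + \left(T + \left(2 + T\right)\right) = -5 + \left(2 + 2 T\right) = -3 + 2 T$)
$U{\left(I,l \right)} = 9$ ($U{\left(I,l \right)} = \left(0 + 3\right)^{2} = 3^{2} = 9$)
$G{\left(j \right)} = - 6 j$
$o = -10434$ ($o = - 74 \left(9 - -132\right) = - 74 \left(9 + 132\right) = \left(-74\right) 141 = -10434$)
$- o = \left(-1\right) \left(-10434\right) = 10434$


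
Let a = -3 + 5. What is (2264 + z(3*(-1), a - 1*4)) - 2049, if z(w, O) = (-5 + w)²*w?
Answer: 23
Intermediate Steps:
a = 2
z(w, O) = w*(-5 + w)²
(2264 + z(3*(-1), a - 1*4)) - 2049 = (2264 + (3*(-1))*(-5 + 3*(-1))²) - 2049 = (2264 - 3*(-5 - 3)²) - 2049 = (2264 - 3*(-8)²) - 2049 = (2264 - 3*64) - 2049 = (2264 - 192) - 2049 = 2072 - 2049 = 23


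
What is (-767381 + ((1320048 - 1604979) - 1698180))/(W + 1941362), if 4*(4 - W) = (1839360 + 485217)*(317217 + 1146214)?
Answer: 11001968/3401850278223 ≈ 3.2341e-6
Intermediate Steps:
W = -3401858043671/4 (W = 4 - (1839360 + 485217)*(317217 + 1146214)/4 = 4 - 2324577*1463431/4 = 4 - ¼*3401858043687 = 4 - 3401858043687/4 = -3401858043671/4 ≈ -8.5046e+11)
(-767381 + ((1320048 - 1604979) - 1698180))/(W + 1941362) = (-767381 + ((1320048 - 1604979) - 1698180))/(-3401858043671/4 + 1941362) = (-767381 + (-284931 - 1698180))/(-3401850278223/4) = (-767381 - 1983111)*(-4/3401850278223) = -2750492*(-4/3401850278223) = 11001968/3401850278223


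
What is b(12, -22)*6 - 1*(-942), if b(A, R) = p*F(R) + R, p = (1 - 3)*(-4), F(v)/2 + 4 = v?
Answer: -1686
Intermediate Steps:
F(v) = -8 + 2*v
p = 8 (p = -2*(-4) = 8)
b(A, R) = -64 + 17*R (b(A, R) = 8*(-8 + 2*R) + R = (-64 + 16*R) + R = -64 + 17*R)
b(12, -22)*6 - 1*(-942) = (-64 + 17*(-22))*6 - 1*(-942) = (-64 - 374)*6 + 942 = -438*6 + 942 = -2628 + 942 = -1686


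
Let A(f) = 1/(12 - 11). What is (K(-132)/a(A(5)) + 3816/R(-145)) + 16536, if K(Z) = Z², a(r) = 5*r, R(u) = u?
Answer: 579840/29 ≈ 19994.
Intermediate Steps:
A(f) = 1 (A(f) = 1/1 = 1)
(K(-132)/a(A(5)) + 3816/R(-145)) + 16536 = ((-132)²/((5*1)) + 3816/(-145)) + 16536 = (17424/5 + 3816*(-1/145)) + 16536 = (17424*(⅕) - 3816/145) + 16536 = (17424/5 - 3816/145) + 16536 = 100296/29 + 16536 = 579840/29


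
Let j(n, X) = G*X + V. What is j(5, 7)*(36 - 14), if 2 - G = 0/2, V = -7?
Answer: 154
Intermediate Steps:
G = 2 (G = 2 - 0/2 = 2 - 1*0 = 2 + 0 = 2)
j(n, X) = -7 + 2*X (j(n, X) = 2*X - 7 = -7 + 2*X)
j(5, 7)*(36 - 14) = (-7 + 2*7)*(36 - 14) = (-7 + 14)*22 = 7*22 = 154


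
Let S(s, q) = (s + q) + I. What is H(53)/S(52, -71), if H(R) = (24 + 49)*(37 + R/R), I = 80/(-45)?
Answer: -24966/187 ≈ -133.51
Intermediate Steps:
I = -16/9 (I = 80*(-1/45) = -16/9 ≈ -1.7778)
H(R) = 2774 (H(R) = 73*(37 + 1) = 73*38 = 2774)
S(s, q) = -16/9 + q + s (S(s, q) = (s + q) - 16/9 = (q + s) - 16/9 = -16/9 + q + s)
H(53)/S(52, -71) = 2774/(-16/9 - 71 + 52) = 2774/(-187/9) = 2774*(-9/187) = -24966/187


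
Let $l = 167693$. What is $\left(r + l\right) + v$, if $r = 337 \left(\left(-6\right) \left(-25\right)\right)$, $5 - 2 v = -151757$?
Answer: $294124$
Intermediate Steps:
$v = 75881$ ($v = \frac{5}{2} - - \frac{151757}{2} = \frac{5}{2} + \frac{151757}{2} = 75881$)
$r = 50550$ ($r = 337 \cdot 150 = 50550$)
$\left(r + l\right) + v = \left(50550 + 167693\right) + 75881 = 218243 + 75881 = 294124$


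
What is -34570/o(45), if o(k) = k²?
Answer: -6914/405 ≈ -17.072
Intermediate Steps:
-34570/o(45) = -34570/(45²) = -34570/2025 = -34570*1/2025 = -6914/405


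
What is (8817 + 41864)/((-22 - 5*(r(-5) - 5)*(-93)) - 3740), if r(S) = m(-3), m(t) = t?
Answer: -50681/7482 ≈ -6.7737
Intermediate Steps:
r(S) = -3
(8817 + 41864)/((-22 - 5*(r(-5) - 5)*(-93)) - 3740) = (8817 + 41864)/((-22 - 5*(-3 - 5)*(-93)) - 3740) = 50681/((-22 - 5*(-8)*(-93)) - 3740) = 50681/((-22 + 40*(-93)) - 3740) = 50681/((-22 - 3720) - 3740) = 50681/(-3742 - 3740) = 50681/(-7482) = 50681*(-1/7482) = -50681/7482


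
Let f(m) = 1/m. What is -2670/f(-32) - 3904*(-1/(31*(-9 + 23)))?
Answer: 18542432/217 ≈ 85449.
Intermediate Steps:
-2670/f(-32) - 3904*(-1/(31*(-9 + 23))) = -2670/(1/(-32)) - 3904*(-1/(31*(-9 + 23))) = -2670/(-1/32) - 3904/((-31*14)) = -2670*(-32) - 3904/(-434) = 85440 - 3904*(-1/434) = 85440 + 1952/217 = 18542432/217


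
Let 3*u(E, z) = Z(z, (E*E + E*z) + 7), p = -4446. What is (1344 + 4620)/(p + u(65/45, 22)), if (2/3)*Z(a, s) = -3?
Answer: -3976/2965 ≈ -1.3410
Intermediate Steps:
Z(a, s) = -9/2 (Z(a, s) = (3/2)*(-3) = -9/2)
u(E, z) = -3/2 (u(E, z) = (⅓)*(-9/2) = -3/2)
(1344 + 4620)/(p + u(65/45, 22)) = (1344 + 4620)/(-4446 - 3/2) = 5964/(-8895/2) = 5964*(-2/8895) = -3976/2965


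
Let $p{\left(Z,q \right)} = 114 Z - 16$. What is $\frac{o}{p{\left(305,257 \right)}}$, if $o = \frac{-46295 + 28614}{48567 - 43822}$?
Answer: $- \frac{17681}{164907730} \approx -0.00010722$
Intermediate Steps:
$p{\left(Z,q \right)} = -16 + 114 Z$
$o = - \frac{17681}{4745} \approx -3.7262$
$\frac{o}{p{\left(305,257 \right)}} = - \frac{17681}{4745 \left(-16 + 114 \cdot 305\right)} = - \frac{17681}{4745 \left(-16 + 34770\right)} = - \frac{17681}{4745 \cdot 34754} = \left(- \frac{17681}{4745}\right) \frac{1}{34754} = - \frac{17681}{164907730}$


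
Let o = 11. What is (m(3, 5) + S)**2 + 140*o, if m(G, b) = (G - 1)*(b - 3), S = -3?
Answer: 1541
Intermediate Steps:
m(G, b) = (-1 + G)*(-3 + b)
(m(3, 5) + S)**2 + 140*o = ((3 - 1*5 - 3*3 + 3*5) - 3)**2 + 140*11 = ((3 - 5 - 9 + 15) - 3)**2 + 1540 = (4 - 3)**2 + 1540 = 1**2 + 1540 = 1 + 1540 = 1541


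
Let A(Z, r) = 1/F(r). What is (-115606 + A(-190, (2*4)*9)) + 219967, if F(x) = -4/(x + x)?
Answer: 104325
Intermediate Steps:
F(x) = -2/x (F(x) = -4/(2*x) = (1/(2*x))*(-4) = -2/x)
A(Z, r) = -r/2 (A(Z, r) = 1/(-2/r) = -r/2)
(-115606 + A(-190, (2*4)*9)) + 219967 = (-115606 - 2*4*9/2) + 219967 = (-115606 - 4*9) + 219967 = (-115606 - ½*72) + 219967 = (-115606 - 36) + 219967 = -115642 + 219967 = 104325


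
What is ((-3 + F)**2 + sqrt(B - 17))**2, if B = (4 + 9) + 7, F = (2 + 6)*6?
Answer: (2025 + sqrt(3))**2 ≈ 4.1076e+6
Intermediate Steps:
F = 48 (F = 8*6 = 48)
B = 20 (B = 13 + 7 = 20)
((-3 + F)**2 + sqrt(B - 17))**2 = ((-3 + 48)**2 + sqrt(20 - 17))**2 = (45**2 + sqrt(3))**2 = (2025 + sqrt(3))**2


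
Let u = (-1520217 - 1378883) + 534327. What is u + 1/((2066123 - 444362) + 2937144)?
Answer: -10780775453564/4558905 ≈ -2.3648e+6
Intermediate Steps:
u = -2364773 (u = -2899100 + 534327 = -2364773)
u + 1/((2066123 - 444362) + 2937144) = -2364773 + 1/((2066123 - 444362) + 2937144) = -2364773 + 1/(1621761 + 2937144) = -2364773 + 1/4558905 = -10780775453564/4558905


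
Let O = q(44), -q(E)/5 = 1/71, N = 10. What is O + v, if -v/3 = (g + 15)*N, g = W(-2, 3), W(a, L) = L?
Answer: -38345/71 ≈ -540.07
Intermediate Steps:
g = 3
q(E) = -5/71
O = -5/71 ≈ -0.070423
v = -540 (v = -3*(3 + 15)*10 = -54*10 = -3*180 = -540)
O + v = -5/71 - 540 = -38345/71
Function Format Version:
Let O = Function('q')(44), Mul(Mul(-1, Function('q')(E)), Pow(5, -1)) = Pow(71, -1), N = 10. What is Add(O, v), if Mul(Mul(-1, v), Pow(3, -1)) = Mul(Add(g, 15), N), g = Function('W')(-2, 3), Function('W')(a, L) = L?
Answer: Rational(-38345, 71) ≈ -540.07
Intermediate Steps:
g = 3
Function('q')(E) = Rational(-5, 71) (Function('q')(E) = Mul(-5, Pow(71, -1)) = Mul(-5, Rational(1, 71)) = Rational(-5, 71))
O = Rational(-5, 71) ≈ -0.070423
v = -540 (v = Mul(-3, Mul(Add(3, 15), 10)) = Mul(-3, Mul(18, 10)) = Mul(-3, 180) = -540)
Add(O, v) = Add(Rational(-5, 71), -540) = Rational(-38345, 71)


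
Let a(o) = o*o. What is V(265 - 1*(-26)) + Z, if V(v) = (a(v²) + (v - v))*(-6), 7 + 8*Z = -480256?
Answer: -344202324791/8 ≈ -4.3025e+10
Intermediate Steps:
a(o) = o²
Z = -480263/8 (Z = -7/8 + (⅛)*(-480256) = -7/8 - 60032 = -480263/8 ≈ -60033.)
V(v) = -6*v⁴ (V(v) = ((v²)² + (v - v))*(-6) = (v⁴ + 0)*(-6) = v⁴*(-6) = -6*v⁴)
V(265 - 1*(-26)) + Z = -6*(265 - 1*(-26))⁴ - 480263/8 = -6*(265 + 26)⁴ - 480263/8 = -6*291⁴ - 480263/8 = -6*7170871761 - 480263/8 = -43025230566 - 480263/8 = -344202324791/8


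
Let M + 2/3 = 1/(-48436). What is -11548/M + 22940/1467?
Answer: 2463872934628/142115625 ≈ 17337.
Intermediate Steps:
M = -96875/145308 (M = -⅔ + 1/(-48436) = -⅔ - 1/48436 = -96875/145308 ≈ -0.66669)
-11548/M + 22940/1467 = -11548/(-96875/145308) + 22940/1467 = -11548*(-145308/96875) + 22940*(1/1467) = 1678016784/96875 + 22940/1467 = 2463872934628/142115625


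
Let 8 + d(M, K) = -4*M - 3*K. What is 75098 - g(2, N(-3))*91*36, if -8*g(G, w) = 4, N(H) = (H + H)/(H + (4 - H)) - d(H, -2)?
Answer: 76736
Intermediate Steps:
d(M, K) = -8 - 4*M - 3*K (d(M, K) = -8 + (-4*M - 3*K) = -8 - 4*M - 3*K)
N(H) = 2 + 9*H/2 (N(H) = (H + H)/(H + (4 - H)) - (-8 - 4*H - 3*(-2)) = (2*H)/4 - (-8 - 4*H + 6) = (2*H)*(¼) - (-2 - 4*H) = H/2 + (2 + 4*H) = 2 + 9*H/2)
g(G, w) = -½ (g(G, w) = -⅛*4 = -½)
75098 - g(2, N(-3))*91*36 = 75098 - (-1)*91*36/2 = 75098 - (-1)*3276/2 = 75098 - 1*(-1638) = 75098 + 1638 = 76736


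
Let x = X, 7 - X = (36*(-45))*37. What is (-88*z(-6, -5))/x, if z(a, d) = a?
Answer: 528/59947 ≈ 0.0088078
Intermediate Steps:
X = 59947 (X = 7 - 36*(-45)*37 = 7 - (-1620)*37 = 7 - 1*(-59940) = 7 + 59940 = 59947)
x = 59947
(-88*z(-6, -5))/x = -88*(-6)/59947 = 528*(1/59947) = 528/59947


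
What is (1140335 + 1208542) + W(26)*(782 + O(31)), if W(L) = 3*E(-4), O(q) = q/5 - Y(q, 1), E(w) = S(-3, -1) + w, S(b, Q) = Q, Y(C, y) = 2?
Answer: 2337084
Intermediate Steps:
E(w) = -1 + w
O(q) = -2 + q/5 (O(q) = q/5 - 1*2 = q*(⅕) - 2 = q/5 - 2 = -2 + q/5)
W(L) = -15 (W(L) = 3*(-1 - 4) = 3*(-5) = -15)
(1140335 + 1208542) + W(26)*(782 + O(31)) = (1140335 + 1208542) - 15*(782 + (-2 + (⅕)*31)) = 2348877 - 15*(782 + (-2 + 31/5)) = 2348877 - 15*(782 + 21/5) = 2348877 - 15*3931/5 = 2348877 - 11793 = 2337084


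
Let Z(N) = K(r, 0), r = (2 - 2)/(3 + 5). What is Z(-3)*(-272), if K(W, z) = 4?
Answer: -1088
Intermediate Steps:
r = 0 (r = 0/8 = 0*(1/8) = 0)
Z(N) = 4
Z(-3)*(-272) = 4*(-272) = -1088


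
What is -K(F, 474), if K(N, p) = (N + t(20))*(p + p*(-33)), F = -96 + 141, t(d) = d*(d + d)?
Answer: 12816960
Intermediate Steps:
t(d) = 2*d**2 (t(d) = d*(2*d) = 2*d**2)
F = 45
K(N, p) = -32*p*(800 + N) (K(N, p) = (N + 2*20**2)*(p + p*(-33)) = (N + 2*400)*(p - 33*p) = (N + 800)*(-32*p) = (800 + N)*(-32*p) = -32*p*(800 + N))
-K(F, 474) = -(-32)*474*(800 + 45) = -(-32)*474*845 = -1*(-12816960) = 12816960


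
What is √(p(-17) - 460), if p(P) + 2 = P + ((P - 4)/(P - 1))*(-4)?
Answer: I*√4353/3 ≈ 21.992*I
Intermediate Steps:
p(P) = -2 + P - 4*(-4 + P)/(-1 + P) (p(P) = -2 + (P + ((P - 4)/(P - 1))*(-4)) = -2 + (P + ((-4 + P)/(-1 + P))*(-4)) = -2 + (P - 4*(-4 + P)/(-1 + P)) = -2 + P - 4*(-4 + P)/(-1 + P))
√(p(-17) - 460) = √((18 + (-17)² - 7*(-17))/(-1 - 17) - 460) = √((18 + 289 + 119)/(-18) - 460) = √(-1/18*426 - 460) = √(-71/3 - 460) = √(-1451/3) = I*√4353/3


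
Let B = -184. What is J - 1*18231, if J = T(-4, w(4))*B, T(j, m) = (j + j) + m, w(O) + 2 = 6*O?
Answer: -20807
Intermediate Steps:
w(O) = -2 + 6*O
T(j, m) = m + 2*j (T(j, m) = 2*j + m = m + 2*j)
J = -2576 (J = ((-2 + 6*4) + 2*(-4))*(-184) = ((-2 + 24) - 8)*(-184) = (22 - 8)*(-184) = 14*(-184) = -2576)
J - 1*18231 = -2576 - 1*18231 = -2576 - 18231 = -20807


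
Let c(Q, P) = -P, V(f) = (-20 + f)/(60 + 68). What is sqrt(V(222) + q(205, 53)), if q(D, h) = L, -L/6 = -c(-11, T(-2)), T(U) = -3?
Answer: sqrt(1253)/8 ≈ 4.4247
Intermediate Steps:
V(f) = -5/32 + f/128 (V(f) = (-20 + f)/128 = (-20 + f)*(1/128) = -5/32 + f/128)
L = 18 (L = -(-6)*(-1*(-3)) = -(-6)*3 = -6*(-3) = 18)
q(D, h) = 18
sqrt(V(222) + q(205, 53)) = sqrt((-5/32 + (1/128)*222) + 18) = sqrt((-5/32 + 111/64) + 18) = sqrt(101/64 + 18) = sqrt(1253/64) = sqrt(1253)/8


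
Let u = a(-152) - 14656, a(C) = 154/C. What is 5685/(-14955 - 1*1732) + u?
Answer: -18588632031/1268212 ≈ -14657.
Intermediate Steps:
u = -1113933/76 (u = 154/(-152) - 14656 = 154*(-1/152) - 14656 = -77/76 - 14656 = -1113933/76 ≈ -14657.)
5685/(-14955 - 1*1732) + u = 5685/(-14955 - 1*1732) - 1113933/76 = 5685/(-14955 - 1732) - 1113933/76 = 5685/(-16687) - 1113933/76 = 5685*(-1/16687) - 1113933/76 = -5685/16687 - 1113933/76 = -18588632031/1268212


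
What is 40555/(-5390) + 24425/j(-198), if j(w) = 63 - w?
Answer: 24213179/281358 ≈ 86.058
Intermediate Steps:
40555/(-5390) + 24425/j(-198) = 40555/(-5390) + 24425/(63 - 1*(-198)) = 40555*(-1/5390) + 24425/(63 + 198) = -8111/1078 + 24425/261 = 24213179/281358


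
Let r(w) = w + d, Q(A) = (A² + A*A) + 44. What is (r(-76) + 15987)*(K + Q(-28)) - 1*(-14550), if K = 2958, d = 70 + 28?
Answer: 73175680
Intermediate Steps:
d = 98
Q(A) = 44 + 2*A² (Q(A) = (A² + A²) + 44 = 2*A² + 44 = 44 + 2*A²)
r(w) = 98 + w (r(w) = w + 98 = 98 + w)
(r(-76) + 15987)*(K + Q(-28)) - 1*(-14550) = ((98 - 76) + 15987)*(2958 + (44 + 2*(-28)²)) - 1*(-14550) = (22 + 15987)*(2958 + (44 + 2*784)) + 14550 = 16009*(2958 + (44 + 1568)) + 14550 = 16009*(2958 + 1612) + 14550 = 16009*4570 + 14550 = 73161130 + 14550 = 73175680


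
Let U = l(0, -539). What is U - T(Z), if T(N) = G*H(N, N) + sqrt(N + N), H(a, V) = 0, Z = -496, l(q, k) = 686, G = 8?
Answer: 686 - 4*I*sqrt(62) ≈ 686.0 - 31.496*I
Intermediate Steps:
U = 686
T(N) = sqrt(2)*sqrt(N) (T(N) = 8*0 + sqrt(N + N) = 0 + sqrt(2*N) = 0 + sqrt(2)*sqrt(N) = sqrt(2)*sqrt(N))
U - T(Z) = 686 - sqrt(2)*sqrt(-496) = 686 - sqrt(2)*4*I*sqrt(31) = 686 - 4*I*sqrt(62)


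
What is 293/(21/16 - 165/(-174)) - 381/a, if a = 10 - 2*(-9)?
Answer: 3406987/29372 ≈ 115.99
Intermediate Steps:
a = 28 (a = 10 + 18 = 28)
293/(21/16 - 165/(-174)) - 381/a = 293/(21/16 - 165/(-174)) - 381/28 = 293/(21*(1/16) - 165*(-1/174)) - 381*1/28 = 293/(21/16 + 55/58) - 381/28 = 293/(1049/464) - 381/28 = 293*(464/1049) - 381/28 = 135952/1049 - 381/28 = 3406987/29372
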